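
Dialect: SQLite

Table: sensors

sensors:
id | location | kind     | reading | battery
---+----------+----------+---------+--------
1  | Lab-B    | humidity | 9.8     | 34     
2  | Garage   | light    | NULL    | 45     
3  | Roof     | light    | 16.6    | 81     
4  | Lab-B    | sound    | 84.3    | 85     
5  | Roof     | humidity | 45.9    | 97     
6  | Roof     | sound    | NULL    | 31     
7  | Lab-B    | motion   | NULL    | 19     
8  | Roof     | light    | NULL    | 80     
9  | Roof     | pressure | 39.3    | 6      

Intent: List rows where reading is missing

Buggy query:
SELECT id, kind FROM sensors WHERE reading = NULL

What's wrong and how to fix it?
Bug: '= NULL' is always unknown in SQL three-valued logic, so no rows match

Fix: Use IS NULL to test for NULL

Corrected query:
SELECT id, kind FROM sensors WHERE reading IS NULL

Result:
id | kind  
---+-------
2  | light 
6  | sound 
7  | motion
8  | light 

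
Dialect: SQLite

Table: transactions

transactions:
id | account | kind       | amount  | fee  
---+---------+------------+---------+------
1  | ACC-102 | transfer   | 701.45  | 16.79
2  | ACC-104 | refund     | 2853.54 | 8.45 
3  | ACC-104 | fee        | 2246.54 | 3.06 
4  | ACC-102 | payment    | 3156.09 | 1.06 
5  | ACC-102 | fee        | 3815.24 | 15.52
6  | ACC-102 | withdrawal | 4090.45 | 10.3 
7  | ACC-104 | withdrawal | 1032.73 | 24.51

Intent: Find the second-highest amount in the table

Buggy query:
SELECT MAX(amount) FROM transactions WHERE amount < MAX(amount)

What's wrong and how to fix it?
Bug: MAX(amount) on the right of the comparison is an aggregate-in-WHERE error

Fix: Compute the overall MAX in a subquery, then take MAX of rows below it

Corrected query:
SELECT MAX(amount) FROM transactions WHERE amount < (SELECT MAX(amount) FROM transactions)

Result:
MAX(amount)
-----------
3815.24    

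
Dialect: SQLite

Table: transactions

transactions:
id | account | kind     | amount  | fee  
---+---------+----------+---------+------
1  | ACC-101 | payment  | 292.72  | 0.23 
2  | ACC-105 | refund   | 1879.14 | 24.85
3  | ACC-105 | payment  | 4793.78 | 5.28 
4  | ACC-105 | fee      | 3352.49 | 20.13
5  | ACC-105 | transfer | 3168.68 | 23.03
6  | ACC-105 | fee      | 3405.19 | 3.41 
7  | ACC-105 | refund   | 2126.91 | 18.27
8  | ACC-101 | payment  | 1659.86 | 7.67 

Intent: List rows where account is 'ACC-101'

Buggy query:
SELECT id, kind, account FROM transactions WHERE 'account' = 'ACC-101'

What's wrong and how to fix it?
Bug: 'account' in single quotes is a string literal, not the column; the comparison is literal-vs-literal and never true

Fix: Remove the quotes around the column name (or use double quotes for an identifier)

Corrected query:
SELECT id, kind, account FROM transactions WHERE account = 'ACC-101'

Result:
id | kind    | account
---+---------+--------
1  | payment | ACC-101
8  | payment | ACC-101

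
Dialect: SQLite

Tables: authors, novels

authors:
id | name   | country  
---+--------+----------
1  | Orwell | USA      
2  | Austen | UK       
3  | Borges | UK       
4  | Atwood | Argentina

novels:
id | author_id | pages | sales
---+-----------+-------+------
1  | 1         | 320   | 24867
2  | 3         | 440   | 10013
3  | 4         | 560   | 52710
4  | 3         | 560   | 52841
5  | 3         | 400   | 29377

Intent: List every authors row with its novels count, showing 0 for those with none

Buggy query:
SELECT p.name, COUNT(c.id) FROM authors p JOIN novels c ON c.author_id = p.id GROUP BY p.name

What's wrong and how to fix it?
Bug: INNER JOIN drops authors rows that have no matching novels rows

Fix: Switch to LEFT JOIN to retain unmatched parent rows

Corrected query:
SELECT p.name, COUNT(c.id) FROM authors p LEFT JOIN novels c ON c.author_id = p.id GROUP BY p.name

Result:
name   | COUNT(c.id)
-------+------------
Atwood | 1          
Austen | 0          
Borges | 3          
Orwell | 1          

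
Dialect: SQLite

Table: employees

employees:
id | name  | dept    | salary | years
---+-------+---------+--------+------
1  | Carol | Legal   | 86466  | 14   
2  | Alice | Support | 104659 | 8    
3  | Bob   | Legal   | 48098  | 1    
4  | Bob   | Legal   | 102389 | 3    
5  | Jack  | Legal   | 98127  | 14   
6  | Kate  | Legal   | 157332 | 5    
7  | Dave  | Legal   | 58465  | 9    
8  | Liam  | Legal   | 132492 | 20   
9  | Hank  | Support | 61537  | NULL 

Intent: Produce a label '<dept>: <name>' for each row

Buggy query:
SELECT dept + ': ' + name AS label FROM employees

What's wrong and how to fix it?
Bug: '+' is numeric addition; on text columns SQLite converts them to 0 instead of concatenating

Fix: Replace + with || to concatenate text

Corrected query:
SELECT dept || ': ' || name AS label FROM employees

Result:
label         
--------------
Legal: Carol  
Support: Alice
Legal: Bob    
Legal: Bob    
Legal: Jack   
Legal: Kate   
Legal: Dave   
Legal: Liam   
Support: Hank 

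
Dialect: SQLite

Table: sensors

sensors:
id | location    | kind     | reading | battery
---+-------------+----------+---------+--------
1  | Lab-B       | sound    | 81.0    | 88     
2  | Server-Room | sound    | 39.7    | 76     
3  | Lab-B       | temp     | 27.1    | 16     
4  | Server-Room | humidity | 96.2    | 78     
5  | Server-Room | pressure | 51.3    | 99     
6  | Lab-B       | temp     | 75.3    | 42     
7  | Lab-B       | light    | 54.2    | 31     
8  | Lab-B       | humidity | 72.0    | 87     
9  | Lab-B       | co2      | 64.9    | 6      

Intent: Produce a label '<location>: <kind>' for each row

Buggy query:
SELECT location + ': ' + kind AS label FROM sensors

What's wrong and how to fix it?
Bug: '+' is numeric addition; on text columns SQLite converts them to 0 instead of concatenating

Fix: Replace + with || to concatenate text

Corrected query:
SELECT location || ': ' || kind AS label FROM sensors

Result:
label                
---------------------
Lab-B: sound         
Server-Room: sound   
Lab-B: temp          
Server-Room: humidity
Server-Room: pressure
Lab-B: temp          
Lab-B: light         
Lab-B: humidity      
Lab-B: co2           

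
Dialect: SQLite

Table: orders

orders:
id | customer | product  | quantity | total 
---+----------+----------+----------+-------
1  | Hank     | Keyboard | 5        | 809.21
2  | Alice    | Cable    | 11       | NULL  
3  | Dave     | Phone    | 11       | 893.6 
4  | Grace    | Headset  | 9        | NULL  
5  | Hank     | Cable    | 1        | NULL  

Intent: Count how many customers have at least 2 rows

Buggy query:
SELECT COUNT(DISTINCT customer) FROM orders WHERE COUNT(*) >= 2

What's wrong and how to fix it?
Bug: WHERE filters individual rows, not groups, so a group-level COUNT is invalid there

Fix: Group first with HAVING COUNT(*) >= 2, then COUNT the resulting groups

Corrected query:
SELECT COUNT(*) FROM (SELECT customer FROM orders GROUP BY customer HAVING COUNT(*) >= 2)

Result:
COUNT(*)
--------
1       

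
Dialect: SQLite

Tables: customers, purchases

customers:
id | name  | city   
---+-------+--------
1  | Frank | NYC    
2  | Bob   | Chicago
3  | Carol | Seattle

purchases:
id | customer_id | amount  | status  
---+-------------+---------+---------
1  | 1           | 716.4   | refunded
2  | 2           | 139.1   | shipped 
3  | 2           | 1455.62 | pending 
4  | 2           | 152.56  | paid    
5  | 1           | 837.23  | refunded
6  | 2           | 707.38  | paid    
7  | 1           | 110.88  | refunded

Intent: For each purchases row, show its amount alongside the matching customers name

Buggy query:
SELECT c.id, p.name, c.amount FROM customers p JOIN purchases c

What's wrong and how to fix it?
Bug: JOIN with no ON clause produces a cartesian product; every purchases row pairs with every customers row

Fix: Add ON c.customer_id = p.id to the JOIN

Corrected query:
SELECT c.id, p.name, c.amount FROM customers p JOIN purchases c ON c.customer_id = p.id

Result:
id | name  | amount 
---+-------+--------
1  | Frank | 716.4  
2  | Bob   | 139.1  
3  | Bob   | 1455.62
4  | Bob   | 152.56 
5  | Frank | 837.23 
6  | Bob   | 707.38 
7  | Frank | 110.88 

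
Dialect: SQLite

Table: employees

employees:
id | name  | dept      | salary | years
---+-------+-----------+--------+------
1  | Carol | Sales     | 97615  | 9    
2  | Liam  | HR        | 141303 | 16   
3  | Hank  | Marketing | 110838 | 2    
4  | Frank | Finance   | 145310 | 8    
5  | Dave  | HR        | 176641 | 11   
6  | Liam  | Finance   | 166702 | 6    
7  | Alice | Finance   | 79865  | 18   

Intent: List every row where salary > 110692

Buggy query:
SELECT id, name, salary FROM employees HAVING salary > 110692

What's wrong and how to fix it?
Bug: HAVING filters the output of aggregation, but this query has no GROUP BY and no aggregate functions, so SQLite rejects it (HAVING clause on a non-aggregate query); the condition here is per row

Fix: Replace HAVING with WHERE since the condition applies to individual rows

Corrected query:
SELECT id, name, salary FROM employees WHERE salary > 110692

Result:
id | name  | salary
---+-------+-------
2  | Liam  | 141303
3  | Hank  | 110838
4  | Frank | 145310
5  | Dave  | 176641
6  | Liam  | 166702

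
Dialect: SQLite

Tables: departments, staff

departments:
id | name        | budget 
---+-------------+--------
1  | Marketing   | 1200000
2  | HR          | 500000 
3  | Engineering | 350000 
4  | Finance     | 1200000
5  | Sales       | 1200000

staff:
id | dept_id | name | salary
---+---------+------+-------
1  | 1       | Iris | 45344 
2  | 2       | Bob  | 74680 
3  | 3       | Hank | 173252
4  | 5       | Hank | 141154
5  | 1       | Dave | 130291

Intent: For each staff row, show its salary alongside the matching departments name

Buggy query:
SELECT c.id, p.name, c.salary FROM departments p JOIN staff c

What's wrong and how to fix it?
Bug: JOIN with no ON clause produces a cartesian product; every staff row pairs with every departments row

Fix: Specify the join condition linking the foreign key to the parent id

Corrected query:
SELECT c.id, p.name, c.salary FROM departments p JOIN staff c ON c.dept_id = p.id

Result:
id | name        | salary
---+-------------+-------
1  | Marketing   | 45344 
2  | HR          | 74680 
3  | Engineering | 173252
4  | Sales       | 141154
5  | Marketing   | 130291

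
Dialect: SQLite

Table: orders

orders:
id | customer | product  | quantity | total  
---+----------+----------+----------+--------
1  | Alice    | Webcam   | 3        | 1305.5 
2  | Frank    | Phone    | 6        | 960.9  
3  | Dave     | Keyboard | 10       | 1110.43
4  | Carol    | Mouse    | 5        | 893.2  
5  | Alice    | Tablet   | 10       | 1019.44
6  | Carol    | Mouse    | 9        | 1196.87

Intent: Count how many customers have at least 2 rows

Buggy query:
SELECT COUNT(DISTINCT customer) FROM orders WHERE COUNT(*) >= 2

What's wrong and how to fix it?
Bug: COUNT(*) cannot appear in WHERE; the per-group count doesn't exist yet

Fix: Use a subquery that GROUPs and filters with HAVING, then count its rows

Corrected query:
SELECT COUNT(*) FROM (SELECT customer FROM orders GROUP BY customer HAVING COUNT(*) >= 2)

Result:
COUNT(*)
--------
2       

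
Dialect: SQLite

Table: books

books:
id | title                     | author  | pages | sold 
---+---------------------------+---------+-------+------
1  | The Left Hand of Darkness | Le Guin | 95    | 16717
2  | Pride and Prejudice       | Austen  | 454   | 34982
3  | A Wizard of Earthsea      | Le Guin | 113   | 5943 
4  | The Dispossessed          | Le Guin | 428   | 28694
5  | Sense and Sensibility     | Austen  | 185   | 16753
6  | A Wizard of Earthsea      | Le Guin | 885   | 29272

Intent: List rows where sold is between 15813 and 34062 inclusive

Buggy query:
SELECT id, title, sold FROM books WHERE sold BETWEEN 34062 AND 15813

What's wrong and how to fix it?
Bug: The bounds are reversed; BETWEEN a AND b requires a <= b to match anything

Fix: Write BETWEEN 15813 AND 34062

Corrected query:
SELECT id, title, sold FROM books WHERE sold BETWEEN 15813 AND 34062

Result:
id | title                     | sold 
---+---------------------------+------
1  | The Left Hand of Darkness | 16717
4  | The Dispossessed          | 28694
5  | Sense and Sensibility     | 16753
6  | A Wizard of Earthsea      | 29272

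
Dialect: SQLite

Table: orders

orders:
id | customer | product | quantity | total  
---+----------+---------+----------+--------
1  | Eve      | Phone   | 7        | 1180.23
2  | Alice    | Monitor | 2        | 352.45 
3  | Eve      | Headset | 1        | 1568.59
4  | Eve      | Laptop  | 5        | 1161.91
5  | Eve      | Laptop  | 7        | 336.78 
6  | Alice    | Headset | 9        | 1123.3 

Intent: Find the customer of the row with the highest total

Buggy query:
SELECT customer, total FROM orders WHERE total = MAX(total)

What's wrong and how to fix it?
Bug: MAX(total) is an aggregate and cannot be used directly in WHERE

Fix: Use a subquery: WHERE total = (SELECT MAX(total) FROM orders)

Corrected query:
SELECT customer, total FROM orders WHERE total = (SELECT MAX(total) FROM orders)

Result:
customer | total  
---------+--------
Eve      | 1568.59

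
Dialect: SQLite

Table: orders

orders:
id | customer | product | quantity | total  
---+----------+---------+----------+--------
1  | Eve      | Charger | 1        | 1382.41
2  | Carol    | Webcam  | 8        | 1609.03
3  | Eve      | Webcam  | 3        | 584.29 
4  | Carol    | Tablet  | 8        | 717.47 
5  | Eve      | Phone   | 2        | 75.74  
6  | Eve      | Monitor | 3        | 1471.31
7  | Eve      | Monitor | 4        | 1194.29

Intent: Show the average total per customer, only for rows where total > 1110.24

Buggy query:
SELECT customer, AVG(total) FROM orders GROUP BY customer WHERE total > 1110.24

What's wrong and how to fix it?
Bug: WHERE cannot follow GROUP BY

Fix: Place WHERE between FROM and GROUP BY

Corrected query:
SELECT customer, AVG(total) FROM orders WHERE total > 1110.24 GROUP BY customer

Result:
customer | AVG(total) 
---------+------------
Carol    | 1609.03    
Eve      | 1349.336667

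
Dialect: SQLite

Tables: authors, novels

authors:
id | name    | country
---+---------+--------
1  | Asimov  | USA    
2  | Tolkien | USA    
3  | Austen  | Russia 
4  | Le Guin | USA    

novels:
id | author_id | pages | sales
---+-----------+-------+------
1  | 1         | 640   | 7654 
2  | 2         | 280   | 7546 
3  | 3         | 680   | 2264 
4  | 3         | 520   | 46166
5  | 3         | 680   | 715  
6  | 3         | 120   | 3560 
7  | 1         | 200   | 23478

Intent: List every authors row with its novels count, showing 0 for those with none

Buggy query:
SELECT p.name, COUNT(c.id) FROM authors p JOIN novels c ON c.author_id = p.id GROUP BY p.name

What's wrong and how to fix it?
Bug: An inner join excludes parents with zero children

Fix: Use LEFT JOIN so parents without children still appear (COUNT(c.id) gives 0)

Corrected query:
SELECT p.name, COUNT(c.id) FROM authors p LEFT JOIN novels c ON c.author_id = p.id GROUP BY p.name

Result:
name    | COUNT(c.id)
--------+------------
Asimov  | 2          
Austen  | 4          
Le Guin | 0          
Tolkien | 1          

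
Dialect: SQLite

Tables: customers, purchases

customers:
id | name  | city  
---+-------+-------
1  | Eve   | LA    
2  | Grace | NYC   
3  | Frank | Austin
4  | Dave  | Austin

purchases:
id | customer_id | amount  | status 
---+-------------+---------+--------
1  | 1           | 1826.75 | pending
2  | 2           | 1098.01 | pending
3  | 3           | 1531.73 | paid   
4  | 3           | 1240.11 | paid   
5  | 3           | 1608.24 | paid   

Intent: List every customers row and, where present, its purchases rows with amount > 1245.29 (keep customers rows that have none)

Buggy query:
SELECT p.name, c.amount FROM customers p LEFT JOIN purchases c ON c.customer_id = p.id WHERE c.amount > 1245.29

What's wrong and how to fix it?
Bug: Filtering c.amount in WHERE discards the NULL rows produced by LEFT JOIN, turning it into an inner join

Fix: Put 'c.amount > 1245.29' in the JOIN's ON clause instead of WHERE

Corrected query:
SELECT p.name, c.amount FROM customers p LEFT JOIN purchases c ON c.customer_id = p.id AND c.amount > 1245.29

Result:
name  | amount 
------+--------
Eve   | 1826.75
Grace | NULL   
Frank | 1531.73
Frank | 1608.24
Dave  | NULL   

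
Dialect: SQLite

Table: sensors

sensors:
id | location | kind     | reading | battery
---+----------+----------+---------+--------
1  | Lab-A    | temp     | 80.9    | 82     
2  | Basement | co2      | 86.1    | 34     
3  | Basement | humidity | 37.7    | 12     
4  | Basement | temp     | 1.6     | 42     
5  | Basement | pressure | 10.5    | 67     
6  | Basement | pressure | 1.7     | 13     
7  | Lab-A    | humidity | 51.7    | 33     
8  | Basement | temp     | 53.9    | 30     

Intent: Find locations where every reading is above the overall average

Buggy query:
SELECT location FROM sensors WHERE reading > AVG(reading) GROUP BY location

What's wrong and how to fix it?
Bug: AVG() is an aggregate; it can't sit directly in WHERE

Fix: Compute the overall average in a scalar subquery and compare each group's MIN against it in HAVING

Corrected query:
SELECT location FROM sensors GROUP BY location HAVING MIN(reading) > (SELECT AVG(reading) FROM sensors)

Result:
location
--------
Lab-A   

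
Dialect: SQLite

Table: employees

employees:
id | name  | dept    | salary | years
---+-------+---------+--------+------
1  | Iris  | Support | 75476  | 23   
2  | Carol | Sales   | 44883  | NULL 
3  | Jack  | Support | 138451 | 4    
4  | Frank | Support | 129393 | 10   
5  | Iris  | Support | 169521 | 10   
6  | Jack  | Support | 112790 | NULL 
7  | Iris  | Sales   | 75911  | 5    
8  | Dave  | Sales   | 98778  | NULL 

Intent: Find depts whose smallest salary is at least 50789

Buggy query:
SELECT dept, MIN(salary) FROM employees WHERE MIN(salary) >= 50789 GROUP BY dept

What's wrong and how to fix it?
Bug: MIN() in WHERE is a misuse of aggregate

Fix: Use HAVING for the per-group MIN condition

Corrected query:
SELECT dept, MIN(salary) FROM employees GROUP BY dept HAVING MIN(salary) >= 50789

Result:
dept    | MIN(salary)
--------+------------
Support | 75476      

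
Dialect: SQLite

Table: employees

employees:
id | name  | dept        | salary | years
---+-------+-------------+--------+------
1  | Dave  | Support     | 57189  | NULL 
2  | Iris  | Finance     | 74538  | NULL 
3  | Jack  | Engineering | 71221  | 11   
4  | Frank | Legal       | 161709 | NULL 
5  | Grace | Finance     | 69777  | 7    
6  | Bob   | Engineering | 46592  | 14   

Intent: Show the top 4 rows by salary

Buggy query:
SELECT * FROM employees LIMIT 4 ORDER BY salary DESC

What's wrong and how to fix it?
Bug: LIMIT must come after ORDER BY

Fix: Sort with ORDER BY, then apply LIMIT

Corrected query:
SELECT * FROM employees ORDER BY salary DESC LIMIT 4

Result:
id | name  | dept        | salary | years
---+-------+-------------+--------+------
4  | Frank | Legal       | 161709 | NULL 
2  | Iris  | Finance     | 74538  | NULL 
3  | Jack  | Engineering | 71221  | 11   
5  | Grace | Finance     | 69777  | 7    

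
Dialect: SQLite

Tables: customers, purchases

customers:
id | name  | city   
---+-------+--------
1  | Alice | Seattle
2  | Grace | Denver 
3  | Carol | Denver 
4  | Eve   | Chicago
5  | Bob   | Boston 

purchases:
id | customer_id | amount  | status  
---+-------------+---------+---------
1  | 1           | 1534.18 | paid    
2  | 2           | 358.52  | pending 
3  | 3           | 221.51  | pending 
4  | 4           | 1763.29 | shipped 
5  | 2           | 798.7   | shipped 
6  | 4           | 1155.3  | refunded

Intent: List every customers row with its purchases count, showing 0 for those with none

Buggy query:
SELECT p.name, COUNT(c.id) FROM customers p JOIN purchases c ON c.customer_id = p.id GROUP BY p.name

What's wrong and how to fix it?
Bug: An inner join excludes parents with zero children

Fix: Use LEFT JOIN so parents without children still appear (COUNT(c.id) gives 0)

Corrected query:
SELECT p.name, COUNT(c.id) FROM customers p LEFT JOIN purchases c ON c.customer_id = p.id GROUP BY p.name

Result:
name  | COUNT(c.id)
------+------------
Alice | 1          
Bob   | 0          
Carol | 1          
Eve   | 2          
Grace | 2          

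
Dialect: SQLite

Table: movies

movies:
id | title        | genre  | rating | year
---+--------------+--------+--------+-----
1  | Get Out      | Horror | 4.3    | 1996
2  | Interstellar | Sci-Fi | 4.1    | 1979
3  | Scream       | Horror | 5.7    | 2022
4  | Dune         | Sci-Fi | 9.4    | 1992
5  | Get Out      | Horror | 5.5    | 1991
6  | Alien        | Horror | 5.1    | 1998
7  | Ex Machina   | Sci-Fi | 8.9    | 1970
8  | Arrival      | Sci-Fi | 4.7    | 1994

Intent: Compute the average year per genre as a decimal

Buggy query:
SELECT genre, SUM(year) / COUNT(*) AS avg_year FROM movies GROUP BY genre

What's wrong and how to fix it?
Bug: Both operands are integers, so '/' performs integer division and truncates

Fix: Cast one side to REAL so the division keeps the fractional part

Corrected query:
SELECT genre, SUM(year) * 1.0 / COUNT(*) AS avg_year FROM movies GROUP BY genre

Result:
genre  | avg_year
-------+---------
Horror | 2001.75 
Sci-Fi | 1983.75 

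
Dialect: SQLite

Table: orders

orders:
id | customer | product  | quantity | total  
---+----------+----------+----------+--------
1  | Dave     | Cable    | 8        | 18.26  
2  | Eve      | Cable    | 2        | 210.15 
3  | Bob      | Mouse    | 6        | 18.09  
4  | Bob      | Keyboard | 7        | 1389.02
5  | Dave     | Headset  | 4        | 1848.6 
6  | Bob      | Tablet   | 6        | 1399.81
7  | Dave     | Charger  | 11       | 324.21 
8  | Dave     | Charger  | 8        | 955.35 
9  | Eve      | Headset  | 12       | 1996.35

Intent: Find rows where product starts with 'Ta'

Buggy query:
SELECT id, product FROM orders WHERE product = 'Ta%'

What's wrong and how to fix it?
Bug: Wildcards only work with LIKE; '=' treats '%' as a literal character

Fix: Use LIKE for wildcard pattern matching

Corrected query:
SELECT id, product FROM orders WHERE product LIKE 'Ta%'

Result:
id | product
---+--------
6  | Tablet 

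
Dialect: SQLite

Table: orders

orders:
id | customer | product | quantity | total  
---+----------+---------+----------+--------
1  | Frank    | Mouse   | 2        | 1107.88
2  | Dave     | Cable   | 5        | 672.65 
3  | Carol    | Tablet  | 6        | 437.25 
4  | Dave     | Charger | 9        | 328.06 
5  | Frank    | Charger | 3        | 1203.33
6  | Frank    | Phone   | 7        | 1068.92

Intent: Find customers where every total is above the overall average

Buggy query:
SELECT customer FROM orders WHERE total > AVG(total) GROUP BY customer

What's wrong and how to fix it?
Bug: AVG() is an aggregate; it can't sit directly in WHERE

Fix: Compute the overall average in a scalar subquery and compare each group's MIN against it in HAVING

Corrected query:
SELECT customer FROM orders GROUP BY customer HAVING MIN(total) > (SELECT AVG(total) FROM orders)

Result:
customer
--------
Frank   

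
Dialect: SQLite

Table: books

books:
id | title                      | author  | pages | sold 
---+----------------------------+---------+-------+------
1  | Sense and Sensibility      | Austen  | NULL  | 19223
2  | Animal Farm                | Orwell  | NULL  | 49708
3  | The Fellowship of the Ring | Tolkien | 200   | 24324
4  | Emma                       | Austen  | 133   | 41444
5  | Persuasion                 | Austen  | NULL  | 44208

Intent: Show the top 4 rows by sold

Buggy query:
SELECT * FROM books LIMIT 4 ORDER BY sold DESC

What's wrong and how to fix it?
Bug: ORDER BY cannot follow LIMIT; LIMIT is the final clause

Fix: Sort with ORDER BY, then apply LIMIT

Corrected query:
SELECT * FROM books ORDER BY sold DESC LIMIT 4

Result:
id | title                      | author  | pages | sold 
---+----------------------------+---------+-------+------
2  | Animal Farm                | Orwell  | NULL  | 49708
5  | Persuasion                 | Austen  | NULL  | 44208
4  | Emma                       | Austen  | 133   | 41444
3  | The Fellowship of the Ring | Tolkien | 200   | 24324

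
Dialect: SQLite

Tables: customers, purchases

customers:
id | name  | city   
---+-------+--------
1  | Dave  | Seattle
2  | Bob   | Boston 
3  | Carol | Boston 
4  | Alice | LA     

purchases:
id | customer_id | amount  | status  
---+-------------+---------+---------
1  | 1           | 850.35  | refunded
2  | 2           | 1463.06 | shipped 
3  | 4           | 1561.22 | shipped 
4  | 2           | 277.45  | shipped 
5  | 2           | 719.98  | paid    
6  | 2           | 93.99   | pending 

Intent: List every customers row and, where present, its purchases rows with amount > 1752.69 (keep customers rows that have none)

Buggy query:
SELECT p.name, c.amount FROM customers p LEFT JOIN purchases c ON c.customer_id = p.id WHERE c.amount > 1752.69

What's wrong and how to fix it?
Bug: Filtering c.amount in WHERE discards the NULL rows produced by LEFT JOIN, turning it into an inner join

Fix: Move the right-table condition into the ON clause so unmatched parents are kept

Corrected query:
SELECT p.name, c.amount FROM customers p LEFT JOIN purchases c ON c.customer_id = p.id AND c.amount > 1752.69

Result:
name  | amount
------+-------
Dave  | NULL  
Bob   | NULL  
Carol | NULL  
Alice | NULL  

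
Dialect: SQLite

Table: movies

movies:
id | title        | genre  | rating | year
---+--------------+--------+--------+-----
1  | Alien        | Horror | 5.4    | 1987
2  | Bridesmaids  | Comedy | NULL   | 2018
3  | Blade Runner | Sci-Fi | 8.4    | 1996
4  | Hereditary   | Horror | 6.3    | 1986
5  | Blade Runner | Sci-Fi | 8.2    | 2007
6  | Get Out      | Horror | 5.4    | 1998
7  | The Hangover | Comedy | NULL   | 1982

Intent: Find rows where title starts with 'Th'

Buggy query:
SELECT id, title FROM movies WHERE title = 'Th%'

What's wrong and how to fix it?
Bug: '=' compares the literal string including the % character; pattern matching needs LIKE

Fix: Use LIKE for wildcard pattern matching

Corrected query:
SELECT id, title FROM movies WHERE title LIKE 'Th%'

Result:
id | title       
---+-------------
7  | The Hangover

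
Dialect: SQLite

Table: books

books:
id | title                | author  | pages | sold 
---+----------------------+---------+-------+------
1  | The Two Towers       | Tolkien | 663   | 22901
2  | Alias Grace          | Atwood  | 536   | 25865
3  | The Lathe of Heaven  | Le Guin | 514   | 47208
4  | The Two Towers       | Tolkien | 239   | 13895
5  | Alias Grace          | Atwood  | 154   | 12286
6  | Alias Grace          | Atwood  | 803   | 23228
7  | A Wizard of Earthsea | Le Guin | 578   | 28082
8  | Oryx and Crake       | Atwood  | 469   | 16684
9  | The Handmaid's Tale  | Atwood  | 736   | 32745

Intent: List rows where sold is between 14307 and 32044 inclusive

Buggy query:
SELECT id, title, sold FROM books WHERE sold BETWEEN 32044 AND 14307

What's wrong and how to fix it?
Bug: The bounds are reversed; BETWEEN a AND b requires a <= b to match anything

Fix: Swap the bounds so the smaller value comes first

Corrected query:
SELECT id, title, sold FROM books WHERE sold BETWEEN 14307 AND 32044

Result:
id | title                | sold 
---+----------------------+------
1  | The Two Towers       | 22901
2  | Alias Grace          | 25865
6  | Alias Grace          | 23228
7  | A Wizard of Earthsea | 28082
8  | Oryx and Crake       | 16684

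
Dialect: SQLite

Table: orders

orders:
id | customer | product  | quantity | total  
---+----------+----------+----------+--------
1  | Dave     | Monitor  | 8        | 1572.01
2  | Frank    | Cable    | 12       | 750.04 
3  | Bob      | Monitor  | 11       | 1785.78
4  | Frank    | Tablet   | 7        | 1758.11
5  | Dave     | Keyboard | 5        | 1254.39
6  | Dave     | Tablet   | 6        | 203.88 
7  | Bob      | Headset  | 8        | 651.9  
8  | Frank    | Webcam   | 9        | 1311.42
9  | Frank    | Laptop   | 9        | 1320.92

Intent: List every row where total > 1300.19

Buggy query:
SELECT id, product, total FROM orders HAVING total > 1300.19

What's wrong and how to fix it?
Bug: HAVING filters the output of aggregation, but this query has no GROUP BY and no aggregate functions, so SQLite rejects it (HAVING clause on a non-aggregate query); the condition here is per row

Fix: Replace HAVING with WHERE since the condition applies to individual rows

Corrected query:
SELECT id, product, total FROM orders WHERE total > 1300.19

Result:
id | product | total  
---+---------+--------
1  | Monitor | 1572.01
3  | Monitor | 1785.78
4  | Tablet  | 1758.11
8  | Webcam  | 1311.42
9  | Laptop  | 1320.92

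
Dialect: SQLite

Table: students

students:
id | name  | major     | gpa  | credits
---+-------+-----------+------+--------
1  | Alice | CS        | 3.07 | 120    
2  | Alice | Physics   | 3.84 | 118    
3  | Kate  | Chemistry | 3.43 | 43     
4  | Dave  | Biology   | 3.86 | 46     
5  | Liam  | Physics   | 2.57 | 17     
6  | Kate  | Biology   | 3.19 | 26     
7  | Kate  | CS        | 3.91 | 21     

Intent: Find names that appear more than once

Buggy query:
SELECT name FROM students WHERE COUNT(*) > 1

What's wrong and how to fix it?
Bug: WHERE can't reference COUNT(*); aggregates are computed after WHERE

Fix: Group first, then use HAVING for the count condition

Corrected query:
SELECT name FROM students GROUP BY name HAVING COUNT(*) > 1

Result:
name 
-----
Alice
Kate 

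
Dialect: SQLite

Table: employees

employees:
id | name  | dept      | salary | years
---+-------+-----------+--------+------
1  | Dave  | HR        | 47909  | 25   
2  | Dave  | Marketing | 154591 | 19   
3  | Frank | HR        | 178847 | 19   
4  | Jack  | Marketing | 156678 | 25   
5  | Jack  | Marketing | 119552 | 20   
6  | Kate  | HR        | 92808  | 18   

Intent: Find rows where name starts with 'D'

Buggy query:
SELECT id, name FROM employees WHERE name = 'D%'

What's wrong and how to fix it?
Bug: '=' compares the literal string including the % character; pattern matching needs LIKE

Fix: Use LIKE for wildcard pattern matching

Corrected query:
SELECT id, name FROM employees WHERE name LIKE 'D%'

Result:
id | name
---+-----
1  | Dave
2  | Dave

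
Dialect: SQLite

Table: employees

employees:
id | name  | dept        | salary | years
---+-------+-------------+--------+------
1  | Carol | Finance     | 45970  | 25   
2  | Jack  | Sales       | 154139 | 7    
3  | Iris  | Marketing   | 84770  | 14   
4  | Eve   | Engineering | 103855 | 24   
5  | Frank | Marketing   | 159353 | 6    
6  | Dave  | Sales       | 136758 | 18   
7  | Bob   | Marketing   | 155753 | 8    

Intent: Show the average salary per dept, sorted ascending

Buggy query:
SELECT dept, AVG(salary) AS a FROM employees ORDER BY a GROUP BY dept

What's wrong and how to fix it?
Bug: GROUP BY must precede ORDER BY

Fix: Reorder: SELECT … FROM … GROUP BY … ORDER BY …

Corrected query:
SELECT dept, AVG(salary) AS a FROM employees GROUP BY dept ORDER BY a

Result:
dept        | a       
------------+---------
Finance     | 45970   
Engineering | 103855  
Marketing   | 133292  
Sales       | 145448.5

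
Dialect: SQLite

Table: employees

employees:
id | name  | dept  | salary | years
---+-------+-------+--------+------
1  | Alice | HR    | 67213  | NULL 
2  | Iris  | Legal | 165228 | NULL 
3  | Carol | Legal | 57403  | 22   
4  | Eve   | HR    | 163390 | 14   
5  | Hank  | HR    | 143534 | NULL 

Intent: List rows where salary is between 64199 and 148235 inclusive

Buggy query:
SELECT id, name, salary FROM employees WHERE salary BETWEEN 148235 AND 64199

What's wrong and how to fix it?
Bug: BETWEEN expects the lower bound first; with 148235 AND 64199 the range is empty

Fix: Write BETWEEN 64199 AND 148235

Corrected query:
SELECT id, name, salary FROM employees WHERE salary BETWEEN 64199 AND 148235

Result:
id | name  | salary
---+-------+-------
1  | Alice | 67213 
5  | Hank  | 143534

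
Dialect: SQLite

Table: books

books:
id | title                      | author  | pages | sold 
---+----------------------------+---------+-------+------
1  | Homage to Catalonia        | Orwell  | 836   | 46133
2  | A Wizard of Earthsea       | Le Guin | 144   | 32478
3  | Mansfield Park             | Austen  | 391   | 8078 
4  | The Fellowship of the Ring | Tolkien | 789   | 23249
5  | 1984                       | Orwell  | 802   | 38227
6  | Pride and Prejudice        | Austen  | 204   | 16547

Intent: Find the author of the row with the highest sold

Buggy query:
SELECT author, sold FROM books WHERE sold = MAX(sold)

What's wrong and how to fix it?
Bug: MAX(sold) is an aggregate and cannot be used directly in WHERE

Fix: Wrap MAX in a scalar subquery so WHERE compares against a single value

Corrected query:
SELECT author, sold FROM books WHERE sold = (SELECT MAX(sold) FROM books)

Result:
author | sold 
-------+------
Orwell | 46133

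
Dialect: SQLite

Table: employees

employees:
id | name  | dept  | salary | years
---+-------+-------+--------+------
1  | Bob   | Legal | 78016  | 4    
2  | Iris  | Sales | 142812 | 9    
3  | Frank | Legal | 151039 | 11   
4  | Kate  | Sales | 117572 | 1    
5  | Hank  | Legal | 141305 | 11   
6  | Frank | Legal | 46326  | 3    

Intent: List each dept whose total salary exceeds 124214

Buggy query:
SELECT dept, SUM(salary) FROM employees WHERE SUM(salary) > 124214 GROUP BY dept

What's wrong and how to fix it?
Bug: Aggregate functions cannot appear in a WHERE clause

Fix: Use HAVING (which filters groups after aggregation) instead of WHERE

Corrected query:
SELECT dept, SUM(salary) FROM employees GROUP BY dept HAVING SUM(salary) > 124214

Result:
dept  | SUM(salary)
------+------------
Legal | 416686     
Sales | 260384     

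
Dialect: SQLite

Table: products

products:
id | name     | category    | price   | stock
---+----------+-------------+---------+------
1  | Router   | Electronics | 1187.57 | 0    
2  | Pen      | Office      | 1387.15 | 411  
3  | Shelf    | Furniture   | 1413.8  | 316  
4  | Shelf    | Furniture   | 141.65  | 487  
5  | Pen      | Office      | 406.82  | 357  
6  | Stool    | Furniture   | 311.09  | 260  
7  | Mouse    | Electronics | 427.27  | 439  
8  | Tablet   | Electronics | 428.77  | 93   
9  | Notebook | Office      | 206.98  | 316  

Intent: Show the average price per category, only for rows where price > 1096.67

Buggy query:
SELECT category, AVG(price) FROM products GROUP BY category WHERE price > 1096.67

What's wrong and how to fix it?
Bug: WHERE cannot follow GROUP BY

Fix: Move the WHERE clause before GROUP BY

Corrected query:
SELECT category, AVG(price) FROM products WHERE price > 1096.67 GROUP BY category

Result:
category    | AVG(price)
------------+-----------
Electronics | 1187.57   
Furniture   | 1413.8    
Office      | 1387.15   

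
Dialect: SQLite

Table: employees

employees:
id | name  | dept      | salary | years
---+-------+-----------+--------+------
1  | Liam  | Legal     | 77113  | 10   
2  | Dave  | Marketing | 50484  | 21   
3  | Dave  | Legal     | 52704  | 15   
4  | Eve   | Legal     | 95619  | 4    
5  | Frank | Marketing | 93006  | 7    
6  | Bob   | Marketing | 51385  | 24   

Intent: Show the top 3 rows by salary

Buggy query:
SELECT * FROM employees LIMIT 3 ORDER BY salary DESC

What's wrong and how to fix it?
Bug: ORDER BY cannot follow LIMIT; LIMIT is the final clause

Fix: Sort with ORDER BY, then apply LIMIT

Corrected query:
SELECT * FROM employees ORDER BY salary DESC LIMIT 3

Result:
id | name  | dept      | salary | years
---+-------+-----------+--------+------
4  | Eve   | Legal     | 95619  | 4    
5  | Frank | Marketing | 93006  | 7    
1  | Liam  | Legal     | 77113  | 10   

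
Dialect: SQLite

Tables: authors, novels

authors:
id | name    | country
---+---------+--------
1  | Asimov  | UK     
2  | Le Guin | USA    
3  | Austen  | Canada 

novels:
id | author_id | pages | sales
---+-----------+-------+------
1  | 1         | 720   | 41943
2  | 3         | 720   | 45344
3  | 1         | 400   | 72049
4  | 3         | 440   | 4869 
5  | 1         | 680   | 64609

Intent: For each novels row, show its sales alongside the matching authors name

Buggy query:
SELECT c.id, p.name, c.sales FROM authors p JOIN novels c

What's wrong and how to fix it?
Bug: Missing join condition: each novels row is matched to all authors rows instead of just its own

Fix: Specify the join condition linking the foreign key to the parent id

Corrected query:
SELECT c.id, p.name, c.sales FROM authors p JOIN novels c ON c.author_id = p.id

Result:
id | name   | sales
---+--------+------
1  | Asimov | 41943
2  | Austen | 45344
3  | Asimov | 72049
4  | Austen | 4869 
5  | Asimov | 64609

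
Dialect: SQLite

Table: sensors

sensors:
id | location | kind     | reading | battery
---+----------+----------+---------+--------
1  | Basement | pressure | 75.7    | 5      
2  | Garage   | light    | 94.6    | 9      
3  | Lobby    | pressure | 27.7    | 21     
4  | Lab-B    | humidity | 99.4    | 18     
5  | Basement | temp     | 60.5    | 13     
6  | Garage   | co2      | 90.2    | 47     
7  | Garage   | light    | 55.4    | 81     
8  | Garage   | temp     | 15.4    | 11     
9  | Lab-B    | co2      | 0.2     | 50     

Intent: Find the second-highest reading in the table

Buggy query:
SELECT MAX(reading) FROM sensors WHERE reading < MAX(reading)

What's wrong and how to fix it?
Bug: The inner MAX is an aggregate inside WHERE, which is not allowed

Fix: Compute the overall MAX in a subquery, then take MAX of rows below it

Corrected query:
SELECT MAX(reading) FROM sensors WHERE reading < (SELECT MAX(reading) FROM sensors)

Result:
MAX(reading)
------------
94.6        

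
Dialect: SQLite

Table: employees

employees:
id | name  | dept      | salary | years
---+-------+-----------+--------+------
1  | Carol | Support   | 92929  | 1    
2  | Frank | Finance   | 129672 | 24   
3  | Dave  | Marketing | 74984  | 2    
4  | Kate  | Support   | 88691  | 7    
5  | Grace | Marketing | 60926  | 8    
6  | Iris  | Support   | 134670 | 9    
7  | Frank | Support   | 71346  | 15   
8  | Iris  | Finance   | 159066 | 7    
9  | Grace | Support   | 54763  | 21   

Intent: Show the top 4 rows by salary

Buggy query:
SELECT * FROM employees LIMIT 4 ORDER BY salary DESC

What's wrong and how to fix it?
Bug: ORDER BY cannot follow LIMIT; LIMIT is the final clause

Fix: Sort with ORDER BY, then apply LIMIT

Corrected query:
SELECT * FROM employees ORDER BY salary DESC LIMIT 4

Result:
id | name  | dept    | salary | years
---+-------+---------+--------+------
8  | Iris  | Finance | 159066 | 7    
6  | Iris  | Support | 134670 | 9    
2  | Frank | Finance | 129672 | 24   
1  | Carol | Support | 92929  | 1    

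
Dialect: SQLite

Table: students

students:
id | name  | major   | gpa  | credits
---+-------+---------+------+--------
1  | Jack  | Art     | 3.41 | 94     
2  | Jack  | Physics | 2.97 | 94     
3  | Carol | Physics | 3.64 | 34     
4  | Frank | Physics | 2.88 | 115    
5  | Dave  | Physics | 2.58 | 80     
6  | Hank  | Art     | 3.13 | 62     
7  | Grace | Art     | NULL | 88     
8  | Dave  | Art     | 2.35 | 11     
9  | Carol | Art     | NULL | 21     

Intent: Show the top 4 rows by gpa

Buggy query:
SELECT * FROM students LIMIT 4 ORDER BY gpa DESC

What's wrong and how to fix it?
Bug: ORDER BY cannot follow LIMIT; LIMIT is the final clause

Fix: Sort with ORDER BY, then apply LIMIT

Corrected query:
SELECT * FROM students ORDER BY gpa DESC LIMIT 4

Result:
id | name  | major   | gpa  | credits
---+-------+---------+------+--------
3  | Carol | Physics | 3.64 | 34     
1  | Jack  | Art     | 3.41 | 94     
6  | Hank  | Art     | 3.13 | 62     
2  | Jack  | Physics | 2.97 | 94     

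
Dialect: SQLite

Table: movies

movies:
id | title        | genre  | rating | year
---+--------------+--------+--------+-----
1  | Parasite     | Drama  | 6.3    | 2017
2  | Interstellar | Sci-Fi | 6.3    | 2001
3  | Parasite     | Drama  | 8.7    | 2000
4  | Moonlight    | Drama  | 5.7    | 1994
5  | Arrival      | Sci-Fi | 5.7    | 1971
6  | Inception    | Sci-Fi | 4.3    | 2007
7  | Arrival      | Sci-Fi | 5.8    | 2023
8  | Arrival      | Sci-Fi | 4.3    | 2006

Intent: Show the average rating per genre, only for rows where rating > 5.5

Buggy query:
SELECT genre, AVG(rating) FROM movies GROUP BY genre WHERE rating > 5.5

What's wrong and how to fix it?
Bug: Row-level WHERE must come before GROUP BY in the clause order

Fix: Move the WHERE clause before GROUP BY

Corrected query:
SELECT genre, AVG(rating) FROM movies WHERE rating > 5.5 GROUP BY genre

Result:
genre  | AVG(rating)
-------+------------
Drama  | 6.9        
Sci-Fi | 5.933333   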